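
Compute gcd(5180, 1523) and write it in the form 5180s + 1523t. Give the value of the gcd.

1

Repeated division:
5180 = 3·1523 + 611
1523 = 2·611 + 301
611 = 2·301 + 9
301 = 33·9 + 4
9 = 2·4 + 1
4 = 4·1 + 0
gcd(5180, 1523) = 1.
Back-substituting:
1 = 9 − 2·4
1 = −2·301 + 67·9
1 = 67·611 − 136·301
1 = −136·1523 + 339·611
1 = 339·5180 − 1153·1523
So 1 = (339)·5180 + (-1153)·1523.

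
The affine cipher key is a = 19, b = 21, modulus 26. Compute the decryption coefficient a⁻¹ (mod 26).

Extended Euclidean algorithm:
26 = 1*19 + 7
19 = 2*7 + 5
7 = 1*5 + 2
5 = 2*2 + 1
2 = 2*1 + 0
Since gcd(19, 26) = 1, back-substitute to write 1 as a combination:
1 = 5 − 2·2
1 = −2·7 + 3·5
1 = 3·19 − 8·7
1 = −8·26 + 11·19
So 19·11 ≡ 1 (mod 26).

11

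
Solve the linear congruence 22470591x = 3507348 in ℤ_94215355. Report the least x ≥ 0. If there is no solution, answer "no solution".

First find gcd(22470591, 94215355):
94215355 = 4·22470591 + 4332991
22470591 = 5·4332991 + 805636
4332991 = 5·805636 + 304811
805636 = 2·304811 + 196014
304811 = 1·196014 + 108797
196014 = 1·108797 + 87217
108797 = 1·87217 + 21580
87217 = 4·21580 + 897
21580 = 24·897 + 52
897 = 17·52 + 13
52 = 4·13 + 0
gcd = 13 and 13 | 3507348, so solutions exist. Divide through by 13: 1728507x ≡ 269796 (mod 7247335).
Now find 1728507⁻¹ mod 7247335:
7247335 = 4×1728507 + 333307
1728507 = 5×333307 + 61972
333307 = 5×61972 + 23447
61972 = 2×23447 + 15078
23447 = 1×15078 + 8369
15078 = 1×8369 + 6709
8369 = 1×6709 + 1660
6709 = 4×1660 + 69
1660 = 24×69 + 4
69 = 17×4 + 1
4 = 4×1 + 0
Back-substitute:
1 = 69 − 17·4
1 = −17·1660 + 409·69
1 = 409·6709 − 1653·1660
1 = −1653·8369 + 2062·6709
1 = 2062·15078 − 3715·8369
1 = −3715·23447 + 5777·15078
1 = 5777·61972 − 15269·23447
1 = −15269·333307 + 82122·61972
1 = 82122·1728507 − 425879·333307
1 = −425879·7247335 + 1785638·1728507
So 1728507⁻¹ ≡ 1785638 (mod 7247335).
Then x ≡ 1785638·269796 ≡ 5890393 (mod 7247335); the smallest non-negative solution is x = 5890393.

5890393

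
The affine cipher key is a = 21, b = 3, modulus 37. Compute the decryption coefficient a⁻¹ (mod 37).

gcd(37, 21) by repeated division:
37 = 1×21 + 16
21 = 1×16 + 5
16 = 3×5 + 1
5 = 5×1 + 0
gcd = 1, so the inverse exists. Back-substitute:
1 = 16 − 3·5
1 = −3·21 + 4·16
1 = 4·37 − 7·21
So 21·(-7) ≡ 1 (mod 37), and -7 ≡ 30 (mod 37).

30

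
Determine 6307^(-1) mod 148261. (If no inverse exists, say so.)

113188

Extended Euclidean algorithm:
148261 = 23*6307 + 3200
6307 = 1*3200 + 3107
3200 = 1*3107 + 93
3107 = 33*93 + 38
93 = 2*38 + 17
38 = 2*17 + 4
17 = 4*4 + 1
4 = 4*1 + 0
Since gcd(6307, 148261) = 1, back-substitute to write 1 as a combination:
1 = 17 − 4·4
1 = −4·38 + 9·17
1 = 9·93 − 22·38
1 = −22·3107 + 735·93
1 = 735·3200 − 757·3107
1 = −757·6307 + 1492·3200
1 = 1492·148261 − 35073·6307
Hence 6307⁻¹ ≡ -35073 ≡ 113188 (mod 148261).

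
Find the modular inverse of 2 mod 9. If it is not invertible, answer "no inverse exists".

5

Run Euclid on (9, 2):
9 = 4×2 + 1
2 = 2×1 + 0
The gcd is 1. Working backward:
1 = 9 − 4·2
Thus 2·(-4) ≡ 1 (mod 9); reducing, -4 mod 9 = 5.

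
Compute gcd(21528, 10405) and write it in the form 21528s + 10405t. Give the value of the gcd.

1

Repeated division:
21528 = 2*10405 + 718
10405 = 14*718 + 353
718 = 2*353 + 12
353 = 29*12 + 5
12 = 2*5 + 2
5 = 2*2 + 1
2 = 2*1 + 0
gcd(21528, 10405) = 1.
Working backward:
1 = 5 − 2·2
1 = −2·12 + 5·5
1 = 5·353 − 147·12
1 = −147·718 + 299·353
1 = 299·10405 − 4333·718
1 = −4333·21528 + 8965·10405
So 1 = (-4333)·21528 + (8965)·10405.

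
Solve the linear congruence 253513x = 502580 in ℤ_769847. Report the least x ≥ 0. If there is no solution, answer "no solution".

5793

First find gcd(253513, 769847):
769847 = 3×253513 + 9308
253513 = 27×9308 + 2197
9308 = 4×2197 + 520
2197 = 4×520 + 117
520 = 4×117 + 52
117 = 2×52 + 13
52 = 4×13 + 0
gcd = 13 and 13 | 502580, so solutions exist. Divide through by 13: 19501x ≡ 38660 (mod 59219).
Now find 19501⁻¹ mod 59219:
59219 = 3·19501 + 716
19501 = 27·716 + 169
716 = 4·169 + 40
169 = 4·40 + 9
40 = 4·9 + 4
9 = 2·4 + 1
4 = 4·1 + 0
Back-substitute:
1 = 9 − 2·4
1 = −2·40 + 9·9
1 = 9·169 − 38·40
1 = −38·716 + 161·169
1 = 161·19501 − 4385·716
1 = −4385·59219 + 13316·19501
So 19501⁻¹ ≡ 13316 (mod 59219).
Then x ≡ 13316·38660 ≡ 5793 (mod 59219); the smallest non-negative solution is x = 5793.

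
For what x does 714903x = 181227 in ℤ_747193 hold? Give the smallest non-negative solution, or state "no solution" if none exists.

607861

First find gcd(714903, 747193):
747193 = 1×714903 + 32290
714903 = 22×32290 + 4523
32290 = 7×4523 + 629
4523 = 7×629 + 120
629 = 5×120 + 29
120 = 4×29 + 4
29 = 7×4 + 1
4 = 4×1 + 0
gcd = 1, so a unique solution mod 747193 exists.
Back-substitute for the Bézout coefficients:
1 = 29 − 7·4
1 = −7·120 + 29·29
1 = 29·629 − 152·120
1 = −152·4523 + 1093·629
1 = 1093·32290 − 7803·4523
1 = −7803·714903 + 172759·32290
1 = 172759·747193 − 180562·714903
So 714903·(-180562) ≡ 1 (mod 747193), giving 714903⁻¹ ≡ 566631.
x ≡ 714903⁻¹·181227 ≡ 566631·181227 ≡ 607861 (mod 747193).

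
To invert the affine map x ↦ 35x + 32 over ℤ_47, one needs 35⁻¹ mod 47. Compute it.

Apply the Euclidean algorithm to 47 and 35:
47 = 1·35 + 12
35 = 2·12 + 11
12 = 1·11 + 1
11 = 11·1 + 0
The gcd is 1. Working backward:
1 = 12 − 11
1 = −35 + 3·12
1 = 3·47 − 4·35
Thus 35·(-4) ≡ 1 (mod 47); reducing, -4 mod 47 = 43.

43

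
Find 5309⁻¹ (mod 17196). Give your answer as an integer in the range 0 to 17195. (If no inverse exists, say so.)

4133

Run Euclid on (17196, 5309):
17196 = 3×5309 + 1269
5309 = 4×1269 + 233
1269 = 5×233 + 104
233 = 2×104 + 25
104 = 4×25 + 4
25 = 6×4 + 1
4 = 4×1 + 0
The gcd is 1. Working backward:
1 = 25 − 6·4
1 = −6·104 + 25·25
1 = 25·233 − 56·104
1 = −56·1269 + 305·233
1 = 305·5309 − 1276·1269
1 = −1276·17196 + 4133·5309
So 5309·4133 ≡ 1 (mod 17196).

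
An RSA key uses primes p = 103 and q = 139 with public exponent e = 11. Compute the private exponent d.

3839

φ(n) = (p−1)(q−1) = 102·138 = 14076.
Need d with 11·d ≡ 1 (mod 14076). Apply the extended Euclidean algorithm:
14076 = 1279×11 + 7
11 = 1×7 + 4
7 = 1×4 + 3
4 = 1×3 + 1
3 = 3×1 + 0
Back-substitute:
1 = 4 − 3
1 = −7 + 2·4
1 = 2·11 − 3·7
1 = −3·14076 + 3839·11
So 11·3839 ≡ 1 (mod 14076), hence d = 3839.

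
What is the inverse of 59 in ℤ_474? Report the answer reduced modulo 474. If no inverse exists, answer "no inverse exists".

Run Euclid on (474, 59):
474 = 8·59 + 2
59 = 29·2 + 1
2 = 2·1 + 0
The gcd is 1. Working backward:
1 = 59 − 29·2
1 = −29·474 + 233·59
So 59·233 ≡ 1 (mod 474).

233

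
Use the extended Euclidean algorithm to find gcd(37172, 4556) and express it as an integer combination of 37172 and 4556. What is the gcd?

Apply Euclid's algorithm to 37172 and 4556:
37172 = 8·4556 + 724
4556 = 6·724 + 212
724 = 3·212 + 88
212 = 2·88 + 36
88 = 2·36 + 16
36 = 2·16 + 4
16 = 4·4 + 0
gcd(37172, 4556) = 4.
Express as a combination:
4 = 36 − 2·16
4 = −2·88 + 5·36
4 = 5·212 − 12·88
4 = −12·724 + 41·212
4 = 41·4556 − 258·724
4 = −258·37172 + 2105·4556
So 4 = (-258)·37172 + (2105)·4556.

4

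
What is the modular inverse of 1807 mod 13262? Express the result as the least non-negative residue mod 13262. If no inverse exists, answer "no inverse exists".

gcd(13262, 1807) by repeated division:
13262 = 7·1807 + 613
1807 = 2·613 + 581
613 = 1·581 + 32
581 = 18·32 + 5
32 = 6·5 + 2
5 = 2·2 + 1
2 = 2·1 + 0
The gcd is 1. Working backward:
1 = 5 − 2·2
1 = −2·32 + 13·5
1 = 13·581 − 236·32
1 = −236·613 + 249·581
1 = 249·1807 − 734·613
1 = −734·13262 + 5387·1807
So 1807·5387 ≡ 1 (mod 13262).

5387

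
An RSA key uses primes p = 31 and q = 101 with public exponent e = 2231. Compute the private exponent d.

671

φ(n) = (p−1)(q−1) = 30·100 = 3000.
Need d with 2231·d ≡ 1 (mod 3000). Apply the extended Euclidean algorithm:
3000 = 1×2231 + 769
2231 = 2×769 + 693
769 = 1×693 + 76
693 = 9×76 + 9
76 = 8×9 + 4
9 = 2×4 + 1
4 = 4×1 + 0
Back-substitute:
1 = 9 − 2·4
1 = −2·76 + 17·9
1 = 17·693 − 155·76
1 = −155·769 + 172·693
1 = 172·2231 − 499·769
1 = −499·3000 + 671·2231
So 2231·671 ≡ 1 (mod 3000), hence d = 671.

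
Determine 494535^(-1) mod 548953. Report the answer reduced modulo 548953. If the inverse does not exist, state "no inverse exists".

Extended Euclidean algorithm:
548953 = 1×494535 + 54418
494535 = 9×54418 + 4773
54418 = 11×4773 + 1915
4773 = 2×1915 + 943
1915 = 2×943 + 29
943 = 32×29 + 15
29 = 1×15 + 14
15 = 1×14 + 1
14 = 14×1 + 0
gcd = 1, so the inverse exists. Back-substitute:
1 = 15 − 14
1 = −29 + 2·15
1 = 2·943 − 65·29
1 = −65·1915 + 132·943
1 = 132·4773 − 329·1915
1 = −329·54418 + 3751·4773
1 = 3751·494535 − 34088·54418
1 = −34088·548953 + 37839·494535
So 494535·37839 ≡ 1 (mod 548953).

37839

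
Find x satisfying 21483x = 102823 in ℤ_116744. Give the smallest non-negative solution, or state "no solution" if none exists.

First find gcd(21483, 116744):
116744 = 5·21483 + 9329
21483 = 2·9329 + 2825
9329 = 3·2825 + 854
2825 = 3·854 + 263
854 = 3·263 + 65
263 = 4·65 + 3
65 = 21·3 + 2
3 = 1·2 + 1
2 = 2·1 + 0
gcd = 1, so a unique solution mod 116744 exists.
Back-substitute for the Bézout coefficients:
1 = 3 − 2
1 = −65 + 22·3
1 = 22·263 − 89·65
1 = −89·854 + 289·263
1 = 289·2825 − 956·854
1 = −956·9329 + 3157·2825
1 = 3157·21483 − 7270·9329
1 = −7270·116744 + 39507·21483
So 21483·(39507) ≡ 1 (mod 116744), giving 21483⁻¹ ≡ 39507.
x ≡ 21483⁻¹·102823 ≡ 39507·102823 ≡ 4037 (mod 116744).

4037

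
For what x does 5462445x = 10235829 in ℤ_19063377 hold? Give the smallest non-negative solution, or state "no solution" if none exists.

First find gcd(5462445, 19063377):
19063377 = 3×5462445 + 2676042
5462445 = 2×2676042 + 110361
2676042 = 24×110361 + 27378
110361 = 4×27378 + 849
27378 = 32×849 + 210
849 = 4×210 + 9
210 = 23×9 + 3
9 = 3×3 + 0
gcd = 3 and 3 | 10235829, so solutions exist. Divide through by 3: 1820815x ≡ 3411943 (mod 6354459).
Now find 1820815⁻¹ mod 6354459:
6354459 = 3*1820815 + 892014
1820815 = 2*892014 + 36787
892014 = 24*36787 + 9126
36787 = 4*9126 + 283
9126 = 32*283 + 70
283 = 4*70 + 3
70 = 23*3 + 1
3 = 3*1 + 0
Back-substitute:
1 = 70 − 23·3
1 = −23·283 + 93·70
1 = 93·9126 − 2999·283
1 = −2999·36787 + 12089·9126
1 = 12089·892014 − 293135·36787
1 = −293135·1820815 + 598359·892014
1 = 598359·6354459 − 2088212·1820815
So 1820815·(-2088212) ≡ 1 (mod 6354459), i.e. 1820815⁻¹ ≡ 4266247.
Then x ≡ 4266247·3411943 ≡ 584326 (mod 6354459); the smallest non-negative solution is x = 584326.

584326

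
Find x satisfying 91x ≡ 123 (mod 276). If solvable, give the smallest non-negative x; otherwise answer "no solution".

153

First find gcd(91, 276):
276 = 3×91 + 3
91 = 30×3 + 1
3 = 3×1 + 0
gcd = 1, so a unique solution mod 276 exists.
Back-substitute for the Bézout coefficients:
1 = 91 − 30·3
1 = −30·276 + 91·91
So 91·(91) ≡ 1 (mod 276), giving 91⁻¹ ≡ 91.
x ≡ 91⁻¹·123 ≡ 91·123 ≡ 153 (mod 276).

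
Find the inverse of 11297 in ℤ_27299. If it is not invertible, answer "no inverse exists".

gcd(27299, 11297) by repeated division:
27299 = 2*11297 + 4705
11297 = 2*4705 + 1887
4705 = 2*1887 + 931
1887 = 2*931 + 25
931 = 37*25 + 6
25 = 4*6 + 1
6 = 6*1 + 0
gcd = 1, so the inverse exists. Back-substitute:
1 = 25 − 4·6
1 = −4·931 + 149·25
1 = 149·1887 − 302·931
1 = −302·4705 + 753·1887
1 = 753·11297 − 1808·4705
1 = −1808·27299 + 4369·11297
So 11297·4369 ≡ 1 (mod 27299).

4369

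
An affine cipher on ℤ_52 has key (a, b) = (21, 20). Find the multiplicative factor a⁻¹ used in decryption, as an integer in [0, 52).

5

gcd(52, 21) by repeated division:
52 = 2·21 + 10
21 = 2·10 + 1
10 = 10·1 + 0
Since gcd(21, 52) = 1, back-substitute to write 1 as a combination:
1 = 21 − 2·10
1 = −2·52 + 5·21
So 21·5 ≡ 1 (mod 52).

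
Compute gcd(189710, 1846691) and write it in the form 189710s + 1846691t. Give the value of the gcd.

Apply Euclid's algorithm to 1846691 and 189710:
1846691 = 9*189710 + 139301
189710 = 1*139301 + 50409
139301 = 2*50409 + 38483
50409 = 1*38483 + 11926
38483 = 3*11926 + 2705
11926 = 4*2705 + 1106
2705 = 2*1106 + 493
1106 = 2*493 + 120
493 = 4*120 + 13
120 = 9*13 + 3
13 = 4*3 + 1
3 = 3*1 + 0
gcd(189710, 1846691) = 1.
Express as a combination:
1 = 13 − 4·3
1 = −4·120 + 37·13
1 = 37·493 − 152·120
1 = −152·1106 + 341·493
1 = 341·2705 − 834·1106
1 = −834·11926 + 3677·2705
1 = 3677·38483 − 11865·11926
1 = −11865·50409 + 15542·38483
1 = 15542·139301 − 42949·50409
1 = −42949·189710 + 58491·139301
1 = 58491·1846691 − 569368·189710
So 1 = (58491)·1846691 + (-569368)·189710.

1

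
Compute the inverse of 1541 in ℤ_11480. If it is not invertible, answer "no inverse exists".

Extended Euclidean algorithm:
11480 = 7*1541 + 693
1541 = 2*693 + 155
693 = 4*155 + 73
155 = 2*73 + 9
73 = 8*9 + 1
9 = 9*1 + 0
Since gcd(1541, 11480) = 1, back-substitute to write 1 as a combination:
1 = 73 − 8·9
1 = −8·155 + 17·73
1 = 17·693 − 76·155
1 = −76·1541 + 169·693
1 = 169·11480 − 1259·1541
Hence 1541⁻¹ ≡ -1259 ≡ 10221 (mod 11480).

10221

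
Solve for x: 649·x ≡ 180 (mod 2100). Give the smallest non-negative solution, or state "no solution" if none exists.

120

First find gcd(649, 2100):
2100 = 3·649 + 153
649 = 4·153 + 37
153 = 4·37 + 5
37 = 7·5 + 2
5 = 2·2 + 1
2 = 2·1 + 0
gcd = 1, so a unique solution mod 2100 exists.
Back-substitute for the Bézout coefficients:
1 = 5 − 2·2
1 = −2·37 + 15·5
1 = 15·153 − 62·37
1 = −62·649 + 263·153
1 = 263·2100 − 851·649
So 649·(-851) ≡ 1 (mod 2100), giving 649⁻¹ ≡ 1249.
x ≡ 649⁻¹·180 ≡ 1249·180 ≡ 120 (mod 2100).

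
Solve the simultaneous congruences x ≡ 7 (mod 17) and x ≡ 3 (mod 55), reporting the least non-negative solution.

Write x = 7 + 17·k. Then 17·k ≡ 3 − 7 ≡ 51 (mod 55).
Need 17⁻¹ mod 55. Extended Euclid on (55, 17):
55 = 3·17 + 4
17 = 4·4 + 1
4 = 4·1 + 0
Back-substitute:
1 = 17 − 4·4
1 = −4·55 + 13·17
17⁻¹ ≡ 13 (mod 55), so k ≡ 13·51 ≡ 3 (mod 55).
x = 7 + 17·3 = 58.

58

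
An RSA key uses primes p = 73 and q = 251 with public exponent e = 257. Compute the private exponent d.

5393

φ(n) = (p−1)(q−1) = 72·250 = 18000.
Need d with 257·d ≡ 1 (mod 18000). Apply the extended Euclidean algorithm:
18000 = 70×257 + 10
257 = 25×10 + 7
10 = 1×7 + 3
7 = 2×3 + 1
3 = 3×1 + 0
Back-substitute:
1 = 7 − 2·3
1 = −2·10 + 3·7
1 = 3·257 − 77·10
1 = −77·18000 + 5393·257
So 257·5393 ≡ 1 (mod 18000), hence d = 5393.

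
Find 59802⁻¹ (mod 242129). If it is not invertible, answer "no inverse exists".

Extended Euclidean algorithm:
242129 = 4×59802 + 2921
59802 = 20×2921 + 1382
2921 = 2×1382 + 157
1382 = 8×157 + 126
157 = 1×126 + 31
126 = 4×31 + 2
31 = 15×2 + 1
2 = 2×1 + 0
Since gcd(59802, 242129) = 1, back-substitute to write 1 as a combination:
1 = 31 − 15·2
1 = −15·126 + 61·31
1 = 61·157 − 76·126
1 = −76·1382 + 669·157
1 = 669·2921 − 1414·1382
1 = −1414·59802 + 28949·2921
1 = 28949·242129 − 117210·59802
Thus 59802·(-117210) ≡ 1 (mod 242129); reducing, -117210 mod 242129 = 124919.

124919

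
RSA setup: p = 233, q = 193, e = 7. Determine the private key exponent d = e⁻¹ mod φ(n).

φ(n) = (p−1)(q−1) = 232·192 = 44544.
Need d with 7·d ≡ 1 (mod 44544). Apply the extended Euclidean algorithm:
44544 = 6363×7 + 3
7 = 2×3 + 1
3 = 3×1 + 0
Back-substitute:
1 = 7 − 2·3
1 = −2·44544 + 12727·7
So 7·12727 ≡ 1 (mod 44544), hence d = 12727.

12727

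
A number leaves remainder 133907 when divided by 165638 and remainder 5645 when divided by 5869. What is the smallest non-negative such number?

Write x = 133907 + 165638·k. Then 165638·k ≡ 5645 − 133907 ≡ 856 (mod 5869).
Need 165638⁻¹ mod 5869. Extended Euclid on (5869, 1306):
5869 = 4×1306 + 645
1306 = 2×645 + 16
645 = 40×16 + 5
16 = 3×5 + 1
5 = 5×1 + 0
Back-substitute:
1 = 16 − 3·5
1 = −3·645 + 121·16
1 = 121·1306 − 245·645
1 = −245·5869 + 1101·1306
165638⁻¹ ≡ 1101 (mod 5869), so k ≡ 1101·856 ≡ 3416 (mod 5869).
x = 133907 + 165638·3416 = 565953315.

565953315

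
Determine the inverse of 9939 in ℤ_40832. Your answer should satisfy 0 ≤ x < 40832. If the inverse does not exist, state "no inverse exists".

Extended Euclidean algorithm:
40832 = 4×9939 + 1076
9939 = 9×1076 + 255
1076 = 4×255 + 56
255 = 4×56 + 31
56 = 1×31 + 25
31 = 1×25 + 6
25 = 4×6 + 1
6 = 6×1 + 0
gcd = 1, so the inverse exists. Back-substitute:
1 = 25 − 4·6
1 = −4·31 + 5·25
1 = 5·56 − 9·31
1 = −9·255 + 41·56
1 = 41·1076 − 173·255
1 = −173·9939 + 1598·1076
1 = 1598·40832 − 6565·9939
Hence 9939⁻¹ ≡ -6565 ≡ 34267 (mod 40832).

34267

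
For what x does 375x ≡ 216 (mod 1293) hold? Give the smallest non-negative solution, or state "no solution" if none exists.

First find gcd(375, 1293):
1293 = 3·375 + 168
375 = 2·168 + 39
168 = 4·39 + 12
39 = 3·12 + 3
12 = 4·3 + 0
gcd = 3 and 3 | 216, so solutions exist. Divide through by 3: 125x ≡ 72 (mod 431).
Now find 125⁻¹ mod 431:
431 = 3*125 + 56
125 = 2*56 + 13
56 = 4*13 + 4
13 = 3*4 + 1
4 = 4*1 + 0
Back-substitute:
1 = 13 − 3·4
1 = −3·56 + 13·13
1 = 13·125 − 29·56
1 = −29·431 + 100·125
So 125⁻¹ ≡ 100 (mod 431).
Then x ≡ 100·72 ≡ 304 (mod 431); the smallest non-negative solution is x = 304.

304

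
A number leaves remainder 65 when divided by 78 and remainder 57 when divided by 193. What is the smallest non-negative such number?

Write x = 65 + 78·k. Then 78·k ≡ 57 − 65 ≡ 185 (mod 193).
Need 78⁻¹ mod 193. Extended Euclid on (193, 78):
193 = 2·78 + 37
78 = 2·37 + 4
37 = 9·4 + 1
4 = 4·1 + 0
Back-substitute:
1 = 37 − 9·4
1 = −9·78 + 19·37
1 = 19·193 − 47·78
78⁻¹ ≡ 146 (mod 193), so k ≡ 146·185 ≡ 183 (mod 193).
x = 65 + 78·183 = 14339.

14339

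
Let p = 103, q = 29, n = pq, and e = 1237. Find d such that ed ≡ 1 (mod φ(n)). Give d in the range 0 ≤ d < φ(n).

φ(n) = (p−1)(q−1) = 102·28 = 2856.
Need d with 1237·d ≡ 1 (mod 2856). Apply the extended Euclidean algorithm:
2856 = 2*1237 + 382
1237 = 3*382 + 91
382 = 4*91 + 18
91 = 5*18 + 1
18 = 18*1 + 0
Back-substitute:
1 = 91 − 5·18
1 = −5·382 + 21·91
1 = 21·1237 − 68·382
1 = −68·2856 + 157·1237
So 1237·157 ≡ 1 (mod 2856), hence d = 157.

157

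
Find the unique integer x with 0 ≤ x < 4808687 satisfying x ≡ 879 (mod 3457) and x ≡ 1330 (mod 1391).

4733512

Write x = 879 + 3457·k. Then 3457·k ≡ 1330 − 879 ≡ 451 (mod 1391).
Need 3457⁻¹ mod 1391. Extended Euclid on (1391, 675):
1391 = 2·675 + 41
675 = 16·41 + 19
41 = 2·19 + 3
19 = 6·3 + 1
3 = 3·1 + 0
Back-substitute:
1 = 19 − 6·3
1 = −6·41 + 13·19
1 = 13·675 − 214·41
1 = −214·1391 + 441·675
3457⁻¹ ≡ 441 (mod 1391), so k ≡ 441·451 ≡ 1369 (mod 1391).
x = 879 + 3457·1369 = 4733512.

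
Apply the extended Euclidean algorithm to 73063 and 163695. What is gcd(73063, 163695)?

1

Euclidean algorithm:
163695 = 2*73063 + 17569
73063 = 4*17569 + 2787
17569 = 6*2787 + 847
2787 = 3*847 + 246
847 = 3*246 + 109
246 = 2*109 + 28
109 = 3*28 + 25
28 = 1*25 + 3
25 = 8*3 + 1
3 = 3*1 + 0
gcd(73063, 163695) = 1.
Back-substituting:
1 = 25 − 8·3
1 = −8·28 + 9·25
1 = 9·109 − 35·28
1 = −35·246 + 79·109
1 = 79·847 − 272·246
1 = −272·2787 + 895·847
1 = 895·17569 − 5642·2787
1 = −5642·73063 + 23463·17569
1 = 23463·163695 − 52568·73063
So 1 = (23463)·163695 + (-52568)·73063.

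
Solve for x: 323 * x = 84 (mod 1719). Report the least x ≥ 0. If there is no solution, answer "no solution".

591

First find gcd(323, 1719):
1719 = 5×323 + 104
323 = 3×104 + 11
104 = 9×11 + 5
11 = 2×5 + 1
5 = 5×1 + 0
gcd = 1, so a unique solution mod 1719 exists.
Back-substitute for the Bézout coefficients:
1 = 11 − 2·5
1 = −2·104 + 19·11
1 = 19·323 − 59·104
1 = −59·1719 + 314·323
So 323·(314) ≡ 1 (mod 1719), giving 323⁻¹ ≡ 314.
x ≡ 323⁻¹·84 ≡ 314·84 ≡ 591 (mod 1719).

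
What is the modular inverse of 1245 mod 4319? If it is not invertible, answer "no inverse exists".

3646

Extended Euclidean algorithm:
4319 = 3×1245 + 584
1245 = 2×584 + 77
584 = 7×77 + 45
77 = 1×45 + 32
45 = 1×32 + 13
32 = 2×13 + 6
13 = 2×6 + 1
6 = 6×1 + 0
The gcd is 1. Working backward:
1 = 13 − 2·6
1 = −2·32 + 5·13
1 = 5·45 − 7·32
1 = −7·77 + 12·45
1 = 12·584 − 91·77
1 = −91·1245 + 194·584
1 = 194·4319 − 673·1245
So 1245·(-673) ≡ 1 (mod 4319), and -673 ≡ 3646 (mod 4319).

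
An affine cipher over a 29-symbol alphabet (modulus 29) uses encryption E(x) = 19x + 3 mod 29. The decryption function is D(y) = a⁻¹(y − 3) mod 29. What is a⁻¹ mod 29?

gcd(29, 19) by repeated division:
29 = 1*19 + 10
19 = 1*10 + 9
10 = 1*9 + 1
9 = 9*1 + 0
gcd = 1, so the inverse exists. Back-substitute:
1 = 10 − 9
1 = −19 + 2·10
1 = 2·29 − 3·19
Thus 19·(-3) ≡ 1 (mod 29); reducing, -3 mod 29 = 26.

26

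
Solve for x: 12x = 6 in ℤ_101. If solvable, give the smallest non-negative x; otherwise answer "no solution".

51

First find gcd(12, 101):
101 = 8*12 + 5
12 = 2*5 + 2
5 = 2*2 + 1
2 = 2*1 + 0
gcd = 1, so a unique solution mod 101 exists.
Back-substitute for the Bézout coefficients:
1 = 5 − 2·2
1 = −2·12 + 5·5
1 = 5·101 − 42·12
So 12·(-42) ≡ 1 (mod 101), giving 12⁻¹ ≡ 59.
x ≡ 12⁻¹·6 ≡ 59·6 ≡ 51 (mod 101).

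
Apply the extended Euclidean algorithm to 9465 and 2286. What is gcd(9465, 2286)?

3

Repeated division:
9465 = 4·2286 + 321
2286 = 7·321 + 39
321 = 8·39 + 9
39 = 4·9 + 3
9 = 3·3 + 0
gcd(9465, 2286) = 3.
Express as a combination:
3 = 39 − 4·9
3 = −4·321 + 33·39
3 = 33·2286 − 235·321
3 = −235·9465 + 973·2286
So 3 = (-235)·9465 + (973)·2286.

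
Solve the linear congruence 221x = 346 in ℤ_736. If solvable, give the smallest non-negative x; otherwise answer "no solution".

258

First find gcd(221, 736):
736 = 3*221 + 73
221 = 3*73 + 2
73 = 36*2 + 1
2 = 2*1 + 0
gcd = 1, so a unique solution mod 736 exists.
Back-substitute for the Bézout coefficients:
1 = 73 − 36·2
1 = −36·221 + 109·73
1 = 109·736 − 363·221
So 221·(-363) ≡ 1 (mod 736), giving 221⁻¹ ≡ 373.
x ≡ 221⁻¹·346 ≡ 373·346 ≡ 258 (mod 736).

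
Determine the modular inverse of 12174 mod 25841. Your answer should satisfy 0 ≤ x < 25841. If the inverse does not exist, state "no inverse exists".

19437

gcd(25841, 12174) by repeated division:
25841 = 2×12174 + 1493
12174 = 8×1493 + 230
1493 = 6×230 + 113
230 = 2×113 + 4
113 = 28×4 + 1
4 = 4×1 + 0
The gcd is 1. Working backward:
1 = 113 − 28·4
1 = −28·230 + 57·113
1 = 57·1493 − 370·230
1 = −370·12174 + 3017·1493
1 = 3017·25841 − 6404·12174
So 12174·(-6404) ≡ 1 (mod 25841), and -6404 ≡ 19437 (mod 25841).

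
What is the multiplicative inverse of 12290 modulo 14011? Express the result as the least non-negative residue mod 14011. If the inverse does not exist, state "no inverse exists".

Run Euclid on (14011, 12290):
14011 = 1·12290 + 1721
12290 = 7·1721 + 243
1721 = 7·243 + 20
243 = 12·20 + 3
20 = 6·3 + 2
3 = 1·2 + 1
2 = 2·1 + 0
The gcd is 1. Working backward:
1 = 3 − 2
1 = −20 + 7·3
1 = 7·243 − 85·20
1 = −85·1721 + 602·243
1 = 602·12290 − 4299·1721
1 = −4299·14011 + 4901·12290
So 12290·4901 ≡ 1 (mod 14011).

4901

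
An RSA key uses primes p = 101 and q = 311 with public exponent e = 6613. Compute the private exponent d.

φ(n) = (p−1)(q−1) = 100·310 = 31000.
Need d with 6613·d ≡ 1 (mod 31000). Apply the extended Euclidean algorithm:
31000 = 4·6613 + 4548
6613 = 1·4548 + 2065
4548 = 2·2065 + 418
2065 = 4·418 + 393
418 = 1·393 + 25
393 = 15·25 + 18
25 = 1·18 + 7
18 = 2·7 + 4
7 = 1·4 + 3
4 = 1·3 + 1
3 = 3·1 + 0
Back-substitute:
1 = 4 − 3
1 = −7 + 2·4
1 = 2·18 − 5·7
1 = −5·25 + 7·18
1 = 7·393 − 110·25
1 = −110·418 + 117·393
1 = 117·2065 − 578·418
1 = −578·4548 + 1273·2065
1 = 1273·6613 − 1851·4548
1 = −1851·31000 + 8677·6613
So 6613·8677 ≡ 1 (mod 31000), hence d = 8677.

8677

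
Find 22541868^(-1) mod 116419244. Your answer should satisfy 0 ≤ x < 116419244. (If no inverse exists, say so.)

no inverse exists

Compute gcd(22541868, 116419244):
116419244 = 5·22541868 + 3709904
22541868 = 6·3709904 + 282444
3709904 = 13·282444 + 38132
282444 = 7·38132 + 15520
38132 = 2·15520 + 7092
15520 = 2·7092 + 1336
7092 = 5·1336 + 412
1336 = 3·412 + 100
412 = 4·100 + 12
100 = 8·12 + 4
12 = 3·4 + 0
gcd(22541868, 116419244) = 4 ≠ 1, so 22541868 has no multiplicative inverse modulo 116419244.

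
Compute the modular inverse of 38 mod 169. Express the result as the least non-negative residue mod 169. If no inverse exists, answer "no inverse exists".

gcd(169, 38) by repeated division:
169 = 4×38 + 17
38 = 2×17 + 4
17 = 4×4 + 1
4 = 4×1 + 0
Since gcd(38, 169) = 1, back-substitute to write 1 as a combination:
1 = 17 − 4·4
1 = −4·38 + 9·17
1 = 9·169 − 40·38
Thus 38·(-40) ≡ 1 (mod 169); reducing, -40 mod 169 = 129.

129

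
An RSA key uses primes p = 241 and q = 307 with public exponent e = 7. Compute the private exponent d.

20983

φ(n) = (p−1)(q−1) = 240·306 = 73440.
Need d with 7·d ≡ 1 (mod 73440). Apply the extended Euclidean algorithm:
73440 = 10491·7 + 3
7 = 2·3 + 1
3 = 3·1 + 0
Back-substitute:
1 = 7 − 2·3
1 = −2·73440 + 20983·7
So 7·20983 ≡ 1 (mod 73440), hence d = 20983.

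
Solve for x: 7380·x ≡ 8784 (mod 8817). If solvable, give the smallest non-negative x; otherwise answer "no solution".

First find gcd(7380, 8817):
8817 = 1×7380 + 1437
7380 = 5×1437 + 195
1437 = 7×195 + 72
195 = 2×72 + 51
72 = 1×51 + 21
51 = 2×21 + 9
21 = 2×9 + 3
9 = 3×3 + 0
gcd = 3 and 3 | 8784, so solutions exist. Divide through by 3: 2460x ≡ 2928 (mod 2939).
Now find 2460⁻¹ mod 2939:
2939 = 1*2460 + 479
2460 = 5*479 + 65
479 = 7*65 + 24
65 = 2*24 + 17
24 = 1*17 + 7
17 = 2*7 + 3
7 = 2*3 + 1
3 = 3*1 + 0
Back-substitute:
1 = 7 − 2·3
1 = −2·17 + 5·7
1 = 5·24 − 7·17
1 = −7·65 + 19·24
1 = 19·479 − 140·65
1 = −140·2460 + 719·479
1 = 719·2939 − 859·2460
So 2460·(-859) ≡ 1 (mod 2939), i.e. 2460⁻¹ ≡ 2080.
Then x ≡ 2080·2928 ≡ 632 (mod 2939); the smallest non-negative solution is x = 632.

632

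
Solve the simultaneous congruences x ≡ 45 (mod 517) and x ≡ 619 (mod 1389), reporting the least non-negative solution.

Write x = 45 + 517·k. Then 517·k ≡ 619 − 45 ≡ 574 (mod 1389).
Need 517⁻¹ mod 1389. Extended Euclid on (1389, 517):
1389 = 2*517 + 355
517 = 1*355 + 162
355 = 2*162 + 31
162 = 5*31 + 7
31 = 4*7 + 3
7 = 2*3 + 1
3 = 3*1 + 0
Back-substitute:
1 = 7 − 2·3
1 = −2·31 + 9·7
1 = 9·162 − 47·31
1 = −47·355 + 103·162
1 = 103·517 − 150·355
1 = −150·1389 + 403·517
517⁻¹ ≡ 403 (mod 1389), so k ≡ 403·574 ≡ 748 (mod 1389).
x = 45 + 517·748 = 386761.

386761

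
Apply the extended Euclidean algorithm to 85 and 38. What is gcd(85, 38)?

1

Repeated division:
85 = 2*38 + 9
38 = 4*9 + 2
9 = 4*2 + 1
2 = 2*1 + 0
gcd(85, 38) = 1.
Working backward:
1 = 9 − 4·2
1 = −4·38 + 17·9
1 = 17·85 − 38·38
So 1 = (17)·85 + (-38)·38.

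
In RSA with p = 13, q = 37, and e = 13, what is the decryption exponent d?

133

φ(n) = (p−1)(q−1) = 12·36 = 432.
Need d with 13·d ≡ 1 (mod 432). Apply the extended Euclidean algorithm:
432 = 33×13 + 3
13 = 4×3 + 1
3 = 3×1 + 0
Back-substitute:
1 = 13 − 4·3
1 = −4·432 + 133·13
So 13·133 ≡ 1 (mod 432), hence d = 133.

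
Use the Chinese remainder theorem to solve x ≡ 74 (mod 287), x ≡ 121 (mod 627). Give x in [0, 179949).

64075

Write x = 74 + 287·k. Then 287·k ≡ 121 − 74 ≡ 47 (mod 627).
Need 287⁻¹ mod 627. Extended Euclid on (627, 287):
627 = 2*287 + 53
287 = 5*53 + 22
53 = 2*22 + 9
22 = 2*9 + 4
9 = 2*4 + 1
4 = 4*1 + 0
Back-substitute:
1 = 9 − 2·4
1 = −2·22 + 5·9
1 = 5·53 − 12·22
1 = −12·287 + 65·53
1 = 65·627 − 142·287
287⁻¹ ≡ 485 (mod 627), so k ≡ 485·47 ≡ 223 (mod 627).
x = 74 + 287·223 = 64075.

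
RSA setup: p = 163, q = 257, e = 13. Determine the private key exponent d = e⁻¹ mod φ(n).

φ(n) = (p−1)(q−1) = 162·256 = 41472.
Need d with 13·d ≡ 1 (mod 41472). Apply the extended Euclidean algorithm:
41472 = 3190·13 + 2
13 = 6·2 + 1
2 = 2·1 + 0
Back-substitute:
1 = 13 − 6·2
1 = −6·41472 + 19141·13
So 13·19141 ≡ 1 (mod 41472), hence d = 19141.

19141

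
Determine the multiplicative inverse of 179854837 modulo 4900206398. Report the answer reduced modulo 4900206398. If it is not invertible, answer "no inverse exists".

3337938945

gcd(4900206398, 179854837) by repeated division:
4900206398 = 27·179854837 + 44125799
179854837 = 4·44125799 + 3351641
44125799 = 13·3351641 + 554466
3351641 = 6·554466 + 24845
554466 = 22·24845 + 7876
24845 = 3·7876 + 1217
7876 = 6·1217 + 574
1217 = 2·574 + 69
574 = 8·69 + 22
69 = 3·22 + 3
22 = 7·3 + 1
3 = 3·1 + 0
gcd = 1, so the inverse exists. Back-substitute:
1 = 22 − 7·3
1 = −7·69 + 22·22
1 = 22·574 − 183·69
1 = −183·1217 + 388·574
1 = 388·7876 − 2511·1217
1 = −2511·24845 + 7921·7876
1 = 7921·554466 − 176773·24845
1 = −176773·3351641 + 1068559·554466
1 = 1068559·44125799 − 14068040·3351641
1 = −14068040·179854837 + 57340719·44125799
1 = 57340719·4900206398 − 1562267453·179854837
Hence 179854837⁻¹ ≡ -1562267453 ≡ 3337938945 (mod 4900206398).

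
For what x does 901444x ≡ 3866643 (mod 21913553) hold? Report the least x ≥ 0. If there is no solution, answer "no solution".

First find gcd(901444, 21913553):
21913553 = 24×901444 + 278897
901444 = 3×278897 + 64753
278897 = 4×64753 + 19885
64753 = 3×19885 + 5098
19885 = 3×5098 + 4591
5098 = 1×4591 + 507
4591 = 9×507 + 28
507 = 18×28 + 3
28 = 9×3 + 1
3 = 3×1 + 0
gcd = 1, so a unique solution mod 21913553 exists.
Back-substitute for the Bézout coefficients:
1 = 28 − 9·3
1 = −9·507 + 163·28
1 = 163·4591 − 1476·507
1 = −1476·5098 + 1639·4591
1 = 1639·19885 − 6393·5098
1 = −6393·64753 + 20818·19885
1 = 20818·278897 − 89665·64753
1 = −89665·901444 + 289813·278897
1 = 289813·21913553 − 7045177·901444
So 901444·(-7045177) ≡ 1 (mod 21913553), giving 901444⁻¹ ≡ 14868376.
x ≡ 901444⁻¹·3866643 ≡ 14868376·3866643 ≡ 13588102 (mod 21913553).

13588102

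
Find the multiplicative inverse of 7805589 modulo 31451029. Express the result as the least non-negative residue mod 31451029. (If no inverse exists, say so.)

gcd(31451029, 7805589) by repeated division:
31451029 = 4*7805589 + 228673
7805589 = 34*228673 + 30707
228673 = 7*30707 + 13724
30707 = 2*13724 + 3259
13724 = 4*3259 + 688
3259 = 4*688 + 507
688 = 1*507 + 181
507 = 2*181 + 145
181 = 1*145 + 36
145 = 4*36 + 1
36 = 36*1 + 0
The gcd is 1. Working backward:
1 = 145 − 4·36
1 = −4·181 + 5·145
1 = 5·507 − 14·181
1 = −14·688 + 19·507
1 = 19·3259 − 90·688
1 = −90·13724 + 379·3259
1 = 379·30707 − 848·13724
1 = −848·228673 + 6315·30707
1 = 6315·7805589 − 215558·228673
1 = −215558·31451029 + 868547·7805589
So 7805589·868547 ≡ 1 (mod 31451029).

868547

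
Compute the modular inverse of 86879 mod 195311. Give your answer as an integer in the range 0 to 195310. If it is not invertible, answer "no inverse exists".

151388

Run Euclid on (195311, 86879):
195311 = 2·86879 + 21553
86879 = 4·21553 + 667
21553 = 32·667 + 209
667 = 3·209 + 40
209 = 5·40 + 9
40 = 4·9 + 4
9 = 2·4 + 1
4 = 4·1 + 0
The gcd is 1. Working backward:
1 = 9 − 2·4
1 = −2·40 + 9·9
1 = 9·209 − 47·40
1 = −47·667 + 150·209
1 = 150·21553 − 4847·667
1 = −4847·86879 + 19538·21553
1 = 19538·195311 − 43923·86879
So 86879·(-43923) ≡ 1 (mod 195311), and -43923 ≡ 151388 (mod 195311).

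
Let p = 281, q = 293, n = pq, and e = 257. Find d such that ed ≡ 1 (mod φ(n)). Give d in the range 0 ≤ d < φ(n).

21633

φ(n) = (p−1)(q−1) = 280·292 = 81760.
Need d with 257·d ≡ 1 (mod 81760). Apply the extended Euclidean algorithm:
81760 = 318*257 + 34
257 = 7*34 + 19
34 = 1*19 + 15
19 = 1*15 + 4
15 = 3*4 + 3
4 = 1*3 + 1
3 = 3*1 + 0
Back-substitute:
1 = 4 − 3
1 = −15 + 4·4
1 = 4·19 − 5·15
1 = −5·34 + 9·19
1 = 9·257 − 68·34
1 = −68·81760 + 21633·257
So 257·21633 ≡ 1 (mod 81760), hence d = 21633.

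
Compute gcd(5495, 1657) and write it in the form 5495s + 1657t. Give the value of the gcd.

1

Apply Euclid's algorithm to 5495 and 1657:
5495 = 3*1657 + 524
1657 = 3*524 + 85
524 = 6*85 + 14
85 = 6*14 + 1
14 = 14*1 + 0
gcd(5495, 1657) = 1.
Back-substituting:
1 = 85 − 6·14
1 = −6·524 + 37·85
1 = 37·1657 − 117·524
1 = −117·5495 + 388·1657
So 1 = (-117)·5495 + (388)·1657.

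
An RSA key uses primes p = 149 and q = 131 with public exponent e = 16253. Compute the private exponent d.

φ(n) = (p−1)(q−1) = 148·130 = 19240.
Need d with 16253·d ≡ 1 (mod 19240). Apply the extended Euclidean algorithm:
19240 = 1·16253 + 2987
16253 = 5·2987 + 1318
2987 = 2·1318 + 351
1318 = 3·351 + 265
351 = 1·265 + 86
265 = 3·86 + 7
86 = 12·7 + 2
7 = 3·2 + 1
2 = 2·1 + 0
Back-substitute:
1 = 7 − 3·2
1 = −3·86 + 37·7
1 = 37·265 − 114·86
1 = −114·351 + 151·265
1 = 151·1318 − 567·351
1 = −567·2987 + 1285·1318
1 = 1285·16253 − 6992·2987
1 = −6992·19240 + 8277·16253
So 16253·8277 ≡ 1 (mod 19240), hence d = 8277.

8277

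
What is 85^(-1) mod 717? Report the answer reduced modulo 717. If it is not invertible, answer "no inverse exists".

Extended Euclidean algorithm:
717 = 8*85 + 37
85 = 2*37 + 11
37 = 3*11 + 4
11 = 2*4 + 3
4 = 1*3 + 1
3 = 3*1 + 0
gcd = 1, so the inverse exists. Back-substitute:
1 = 4 − 3
1 = −11 + 3·4
1 = 3·37 − 10·11
1 = −10·85 + 23·37
1 = 23·717 − 194·85
Hence 85⁻¹ ≡ -194 ≡ 523 (mod 717).

523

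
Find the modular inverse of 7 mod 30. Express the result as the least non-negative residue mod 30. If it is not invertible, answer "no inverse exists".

13

Apply the Euclidean algorithm to 30 and 7:
30 = 4·7 + 2
7 = 3·2 + 1
2 = 2·1 + 0
Since gcd(7, 30) = 1, back-substitute to write 1 as a combination:
1 = 7 − 3·2
1 = −3·30 + 13·7
So 7·13 ≡ 1 (mod 30).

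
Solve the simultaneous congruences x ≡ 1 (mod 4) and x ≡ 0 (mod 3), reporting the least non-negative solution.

Write x = 1 + 4·k. Then 4·k ≡ 0 − 1 ≡ 2 (mod 3).
Need 4⁻¹ mod 3. Extended Euclid on (3, 1):
3 = 3*1 + 0
4⁻¹ ≡ 1 (mod 3), so k ≡ 1·2 ≡ 2 (mod 3).
x = 1 + 4·2 = 9.

9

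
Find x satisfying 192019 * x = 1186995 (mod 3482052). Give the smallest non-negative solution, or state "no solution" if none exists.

1171365

First find gcd(192019, 3482052):
3482052 = 18×192019 + 25710
192019 = 7×25710 + 12049
25710 = 2×12049 + 1612
12049 = 7×1612 + 765
1612 = 2×765 + 82
765 = 9×82 + 27
82 = 3×27 + 1
27 = 27×1 + 0
gcd = 1, so a unique solution mod 3482052 exists.
Back-substitute for the Bézout coefficients:
1 = 82 − 3·27
1 = −3·765 + 28·82
1 = 28·1612 − 59·765
1 = −59·12049 + 441·1612
1 = 441·25710 − 941·12049
1 = −941·192019 + 7028·25710
1 = 7028·3482052 − 127445·192019
So 192019·(-127445) ≡ 1 (mod 3482052), giving 192019⁻¹ ≡ 3354607.
x ≡ 192019⁻¹·1186995 ≡ 3354607·1186995 ≡ 1171365 (mod 3482052).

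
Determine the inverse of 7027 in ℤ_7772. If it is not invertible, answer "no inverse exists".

Run Euclid on (7772, 7027):
7772 = 1×7027 + 745
7027 = 9×745 + 322
745 = 2×322 + 101
322 = 3×101 + 19
101 = 5×19 + 6
19 = 3×6 + 1
6 = 6×1 + 0
gcd = 1, so the inverse exists. Back-substitute:
1 = 19 − 3·6
1 = −3·101 + 16·19
1 = 16·322 − 51·101
1 = −51·745 + 118·322
1 = 118·7027 − 1113·745
1 = −1113·7772 + 1231·7027
So 7027·1231 ≡ 1 (mod 7772).

1231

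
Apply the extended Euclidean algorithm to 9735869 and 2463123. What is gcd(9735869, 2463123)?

Euclidean algorithm:
9735869 = 3·2463123 + 2346500
2463123 = 1·2346500 + 116623
2346500 = 20·116623 + 14040
116623 = 8·14040 + 4303
14040 = 3·4303 + 1131
4303 = 3·1131 + 910
1131 = 1·910 + 221
910 = 4·221 + 26
221 = 8·26 + 13
26 = 2·13 + 0
gcd(9735869, 2463123) = 13.
Back-substituting:
13 = 221 − 8·26
13 = −8·910 + 33·221
13 = 33·1131 − 41·910
13 = −41·4303 + 156·1131
13 = 156·14040 − 509·4303
13 = −509·116623 + 4228·14040
13 = 4228·2346500 − 85069·116623
13 = −85069·2463123 + 89297·2346500
13 = 89297·9735869 − 352960·2463123
So 13 = (89297)·9735869 + (-352960)·2463123.

13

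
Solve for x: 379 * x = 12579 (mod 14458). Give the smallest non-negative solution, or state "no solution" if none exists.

First find gcd(379, 14458):
14458 = 38*379 + 56
379 = 6*56 + 43
56 = 1*43 + 13
43 = 3*13 + 4
13 = 3*4 + 1
4 = 4*1 + 0
gcd = 1, so a unique solution mod 14458 exists.
Back-substitute for the Bézout coefficients:
1 = 13 − 3·4
1 = −3·43 + 10·13
1 = 10·56 − 13·43
1 = −13·379 + 88·56
1 = 88·14458 − 3357·379
So 379·(-3357) ≡ 1 (mod 14458), giving 379⁻¹ ≡ 11101.
x ≡ 379⁻¹·12579 ≡ 11101·12579 ≡ 4115 (mod 14458).

4115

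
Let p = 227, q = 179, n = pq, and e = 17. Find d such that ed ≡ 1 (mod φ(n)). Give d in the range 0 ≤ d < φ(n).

φ(n) = (p−1)(q−1) = 226·178 = 40228.
Need d with 17·d ≡ 1 (mod 40228). Apply the extended Euclidean algorithm:
40228 = 2366*17 + 6
17 = 2*6 + 5
6 = 1*5 + 1
5 = 5*1 + 0
Back-substitute:
1 = 6 − 5
1 = −17 + 3·6
1 = 3·40228 − 7099·17
So 17·(-7099) ≡ 1 (mod 40228), hence d ≡ -7099 ≡ 33129 (mod 40228).

33129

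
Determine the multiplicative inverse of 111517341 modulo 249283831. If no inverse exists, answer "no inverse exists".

gcd(249283831, 111517341) by repeated division:
249283831 = 2*111517341 + 26249149
111517341 = 4*26249149 + 6520745
26249149 = 4*6520745 + 166169
6520745 = 39*166169 + 40154
166169 = 4*40154 + 5553
40154 = 7*5553 + 1283
5553 = 4*1283 + 421
1283 = 3*421 + 20
421 = 21*20 + 1
20 = 20*1 + 0
The gcd is 1. Working backward:
1 = 421 − 21·20
1 = −21·1283 + 64·421
1 = 64·5553 − 277·1283
1 = −277·40154 + 2003·5553
1 = 2003·166169 − 8289·40154
1 = −8289·6520745 + 325274·166169
1 = 325274·26249149 − 1309385·6520745
1 = −1309385·111517341 + 5562814·26249149
1 = 5562814·249283831 − 12435013·111517341
Hence 111517341⁻¹ ≡ -12435013 ≡ 236848818 (mod 249283831).

236848818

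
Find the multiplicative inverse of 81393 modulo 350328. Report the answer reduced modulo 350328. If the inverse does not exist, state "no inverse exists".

Euclidean algorithm on 350328, 81393:
350328 = 4×81393 + 24756
81393 = 3×24756 + 7125
24756 = 3×7125 + 3381
7125 = 2×3381 + 363
3381 = 9×363 + 114
363 = 3×114 + 21
114 = 5×21 + 9
21 = 2×9 + 3
9 = 3×3 + 0
gcd(81393, 350328) = 3 ≠ 1, so 81393 has no multiplicative inverse modulo 350328.

no inverse exists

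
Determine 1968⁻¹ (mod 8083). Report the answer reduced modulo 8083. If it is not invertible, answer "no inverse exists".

Apply the Euclidean algorithm to 8083 and 1968:
8083 = 4*1968 + 211
1968 = 9*211 + 69
211 = 3*69 + 4
69 = 17*4 + 1
4 = 4*1 + 0
gcd = 1, so the inverse exists. Back-substitute:
1 = 69 − 17·4
1 = −17·211 + 52·69
1 = 52·1968 − 485·211
1 = −485·8083 + 1992·1968
So 1968·1992 ≡ 1 (mod 8083).

1992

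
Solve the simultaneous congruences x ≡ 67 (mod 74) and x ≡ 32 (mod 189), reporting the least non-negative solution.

10427

Write x = 67 + 74·k. Then 74·k ≡ 32 − 67 ≡ 154 (mod 189).
Need 74⁻¹ mod 189. Extended Euclid on (189, 74):
189 = 2·74 + 41
74 = 1·41 + 33
41 = 1·33 + 8
33 = 4·8 + 1
8 = 8·1 + 0
Back-substitute:
1 = 33 − 4·8
1 = −4·41 + 5·33
1 = 5·74 − 9·41
1 = −9·189 + 23·74
74⁻¹ ≡ 23 (mod 189), so k ≡ 23·154 ≡ 140 (mod 189).
x = 67 + 74·140 = 10427.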